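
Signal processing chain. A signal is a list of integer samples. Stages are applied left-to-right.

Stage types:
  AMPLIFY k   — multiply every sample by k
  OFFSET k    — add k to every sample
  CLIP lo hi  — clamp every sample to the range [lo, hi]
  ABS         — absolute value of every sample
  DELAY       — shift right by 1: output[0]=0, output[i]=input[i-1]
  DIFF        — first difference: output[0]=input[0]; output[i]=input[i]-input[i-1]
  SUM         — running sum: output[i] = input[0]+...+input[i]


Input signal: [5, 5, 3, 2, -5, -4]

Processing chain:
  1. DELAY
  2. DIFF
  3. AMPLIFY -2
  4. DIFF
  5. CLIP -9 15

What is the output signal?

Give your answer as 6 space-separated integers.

Input: [5, 5, 3, 2, -5, -4]
Stage 1 (DELAY): [0, 5, 5, 3, 2, -5] = [0, 5, 5, 3, 2, -5] -> [0, 5, 5, 3, 2, -5]
Stage 2 (DIFF): s[0]=0, 5-0=5, 5-5=0, 3-5=-2, 2-3=-1, -5-2=-7 -> [0, 5, 0, -2, -1, -7]
Stage 3 (AMPLIFY -2): 0*-2=0, 5*-2=-10, 0*-2=0, -2*-2=4, -1*-2=2, -7*-2=14 -> [0, -10, 0, 4, 2, 14]
Stage 4 (DIFF): s[0]=0, -10-0=-10, 0--10=10, 4-0=4, 2-4=-2, 14-2=12 -> [0, -10, 10, 4, -2, 12]
Stage 5 (CLIP -9 15): clip(0,-9,15)=0, clip(-10,-9,15)=-9, clip(10,-9,15)=10, clip(4,-9,15)=4, clip(-2,-9,15)=-2, clip(12,-9,15)=12 -> [0, -9, 10, 4, -2, 12]

Answer: 0 -9 10 4 -2 12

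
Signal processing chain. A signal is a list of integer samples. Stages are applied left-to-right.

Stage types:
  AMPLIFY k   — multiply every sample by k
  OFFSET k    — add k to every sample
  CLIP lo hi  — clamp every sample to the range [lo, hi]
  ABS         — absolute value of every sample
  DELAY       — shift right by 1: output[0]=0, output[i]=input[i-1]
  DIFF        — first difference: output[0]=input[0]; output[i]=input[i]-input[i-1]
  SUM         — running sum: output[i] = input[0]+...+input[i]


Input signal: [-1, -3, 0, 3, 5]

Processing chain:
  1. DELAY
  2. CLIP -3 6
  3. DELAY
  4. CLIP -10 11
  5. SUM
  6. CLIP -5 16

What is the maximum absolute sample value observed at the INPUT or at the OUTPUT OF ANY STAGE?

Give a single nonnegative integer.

Answer: 5

Derivation:
Input: [-1, -3, 0, 3, 5] (max |s|=5)
Stage 1 (DELAY): [0, -1, -3, 0, 3] = [0, -1, -3, 0, 3] -> [0, -1, -3, 0, 3] (max |s|=3)
Stage 2 (CLIP -3 6): clip(0,-3,6)=0, clip(-1,-3,6)=-1, clip(-3,-3,6)=-3, clip(0,-3,6)=0, clip(3,-3,6)=3 -> [0, -1, -3, 0, 3] (max |s|=3)
Stage 3 (DELAY): [0, 0, -1, -3, 0] = [0, 0, -1, -3, 0] -> [0, 0, -1, -3, 0] (max |s|=3)
Stage 4 (CLIP -10 11): clip(0,-10,11)=0, clip(0,-10,11)=0, clip(-1,-10,11)=-1, clip(-3,-10,11)=-3, clip(0,-10,11)=0 -> [0, 0, -1, -3, 0] (max |s|=3)
Stage 5 (SUM): sum[0..0]=0, sum[0..1]=0, sum[0..2]=-1, sum[0..3]=-4, sum[0..4]=-4 -> [0, 0, -1, -4, -4] (max |s|=4)
Stage 6 (CLIP -5 16): clip(0,-5,16)=0, clip(0,-5,16)=0, clip(-1,-5,16)=-1, clip(-4,-5,16)=-4, clip(-4,-5,16)=-4 -> [0, 0, -1, -4, -4] (max |s|=4)
Overall max amplitude: 5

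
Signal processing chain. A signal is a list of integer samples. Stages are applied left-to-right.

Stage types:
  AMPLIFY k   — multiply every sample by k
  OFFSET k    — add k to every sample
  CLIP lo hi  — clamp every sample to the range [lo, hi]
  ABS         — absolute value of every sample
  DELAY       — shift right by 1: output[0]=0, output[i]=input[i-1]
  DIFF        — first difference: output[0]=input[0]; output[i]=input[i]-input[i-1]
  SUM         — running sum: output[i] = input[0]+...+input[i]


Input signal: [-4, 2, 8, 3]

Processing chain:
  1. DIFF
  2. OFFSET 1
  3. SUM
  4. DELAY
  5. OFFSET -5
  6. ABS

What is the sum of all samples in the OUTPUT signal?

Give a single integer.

Answer: 20

Derivation:
Input: [-4, 2, 8, 3]
Stage 1 (DIFF): s[0]=-4, 2--4=6, 8-2=6, 3-8=-5 -> [-4, 6, 6, -5]
Stage 2 (OFFSET 1): -4+1=-3, 6+1=7, 6+1=7, -5+1=-4 -> [-3, 7, 7, -4]
Stage 3 (SUM): sum[0..0]=-3, sum[0..1]=4, sum[0..2]=11, sum[0..3]=7 -> [-3, 4, 11, 7]
Stage 4 (DELAY): [0, -3, 4, 11] = [0, -3, 4, 11] -> [0, -3, 4, 11]
Stage 5 (OFFSET -5): 0+-5=-5, -3+-5=-8, 4+-5=-1, 11+-5=6 -> [-5, -8, -1, 6]
Stage 6 (ABS): |-5|=5, |-8|=8, |-1|=1, |6|=6 -> [5, 8, 1, 6]
Output sum: 20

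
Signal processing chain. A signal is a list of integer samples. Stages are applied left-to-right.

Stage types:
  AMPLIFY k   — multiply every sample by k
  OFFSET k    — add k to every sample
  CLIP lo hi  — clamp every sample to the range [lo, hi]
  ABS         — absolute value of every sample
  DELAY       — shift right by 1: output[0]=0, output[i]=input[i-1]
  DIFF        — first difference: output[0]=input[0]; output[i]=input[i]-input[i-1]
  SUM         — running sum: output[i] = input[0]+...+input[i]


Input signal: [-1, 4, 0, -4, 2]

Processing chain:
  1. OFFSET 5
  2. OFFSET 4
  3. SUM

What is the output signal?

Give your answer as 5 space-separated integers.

Input: [-1, 4, 0, -4, 2]
Stage 1 (OFFSET 5): -1+5=4, 4+5=9, 0+5=5, -4+5=1, 2+5=7 -> [4, 9, 5, 1, 7]
Stage 2 (OFFSET 4): 4+4=8, 9+4=13, 5+4=9, 1+4=5, 7+4=11 -> [8, 13, 9, 5, 11]
Stage 3 (SUM): sum[0..0]=8, sum[0..1]=21, sum[0..2]=30, sum[0..3]=35, sum[0..4]=46 -> [8, 21, 30, 35, 46]

Answer: 8 21 30 35 46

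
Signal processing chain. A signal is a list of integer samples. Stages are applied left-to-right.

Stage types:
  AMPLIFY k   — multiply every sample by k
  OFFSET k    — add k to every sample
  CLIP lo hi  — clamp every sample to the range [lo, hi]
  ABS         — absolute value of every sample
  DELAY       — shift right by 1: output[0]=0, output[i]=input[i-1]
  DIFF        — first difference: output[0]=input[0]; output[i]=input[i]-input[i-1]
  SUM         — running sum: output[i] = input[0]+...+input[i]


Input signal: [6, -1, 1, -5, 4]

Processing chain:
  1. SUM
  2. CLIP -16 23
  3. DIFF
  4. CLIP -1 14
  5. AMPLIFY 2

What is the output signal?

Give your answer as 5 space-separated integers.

Answer: 12 -2 2 -2 8

Derivation:
Input: [6, -1, 1, -5, 4]
Stage 1 (SUM): sum[0..0]=6, sum[0..1]=5, sum[0..2]=6, sum[0..3]=1, sum[0..4]=5 -> [6, 5, 6, 1, 5]
Stage 2 (CLIP -16 23): clip(6,-16,23)=6, clip(5,-16,23)=5, clip(6,-16,23)=6, clip(1,-16,23)=1, clip(5,-16,23)=5 -> [6, 5, 6, 1, 5]
Stage 3 (DIFF): s[0]=6, 5-6=-1, 6-5=1, 1-6=-5, 5-1=4 -> [6, -1, 1, -5, 4]
Stage 4 (CLIP -1 14): clip(6,-1,14)=6, clip(-1,-1,14)=-1, clip(1,-1,14)=1, clip(-5,-1,14)=-1, clip(4,-1,14)=4 -> [6, -1, 1, -1, 4]
Stage 5 (AMPLIFY 2): 6*2=12, -1*2=-2, 1*2=2, -1*2=-2, 4*2=8 -> [12, -2, 2, -2, 8]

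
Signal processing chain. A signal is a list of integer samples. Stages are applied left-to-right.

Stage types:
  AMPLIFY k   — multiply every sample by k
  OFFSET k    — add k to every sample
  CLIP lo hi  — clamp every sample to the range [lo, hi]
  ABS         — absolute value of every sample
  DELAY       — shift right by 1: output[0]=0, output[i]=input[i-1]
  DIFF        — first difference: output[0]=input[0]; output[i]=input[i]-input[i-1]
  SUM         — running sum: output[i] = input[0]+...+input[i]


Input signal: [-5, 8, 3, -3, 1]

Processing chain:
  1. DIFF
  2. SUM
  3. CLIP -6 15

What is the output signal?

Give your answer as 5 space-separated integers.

Answer: -5 8 3 -3 1

Derivation:
Input: [-5, 8, 3, -3, 1]
Stage 1 (DIFF): s[0]=-5, 8--5=13, 3-8=-5, -3-3=-6, 1--3=4 -> [-5, 13, -5, -6, 4]
Stage 2 (SUM): sum[0..0]=-5, sum[0..1]=8, sum[0..2]=3, sum[0..3]=-3, sum[0..4]=1 -> [-5, 8, 3, -3, 1]
Stage 3 (CLIP -6 15): clip(-5,-6,15)=-5, clip(8,-6,15)=8, clip(3,-6,15)=3, clip(-3,-6,15)=-3, clip(1,-6,15)=1 -> [-5, 8, 3, -3, 1]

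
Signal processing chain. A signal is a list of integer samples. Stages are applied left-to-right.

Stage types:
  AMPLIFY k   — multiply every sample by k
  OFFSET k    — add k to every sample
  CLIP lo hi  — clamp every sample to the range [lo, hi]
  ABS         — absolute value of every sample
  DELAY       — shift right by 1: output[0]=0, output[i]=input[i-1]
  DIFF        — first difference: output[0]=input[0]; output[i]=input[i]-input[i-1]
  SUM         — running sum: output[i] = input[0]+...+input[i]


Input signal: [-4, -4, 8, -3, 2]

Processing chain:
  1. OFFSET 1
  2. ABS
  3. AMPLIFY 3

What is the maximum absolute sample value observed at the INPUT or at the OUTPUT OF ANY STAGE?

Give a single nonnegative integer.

Answer: 27

Derivation:
Input: [-4, -4, 8, -3, 2] (max |s|=8)
Stage 1 (OFFSET 1): -4+1=-3, -4+1=-3, 8+1=9, -3+1=-2, 2+1=3 -> [-3, -3, 9, -2, 3] (max |s|=9)
Stage 2 (ABS): |-3|=3, |-3|=3, |9|=9, |-2|=2, |3|=3 -> [3, 3, 9, 2, 3] (max |s|=9)
Stage 3 (AMPLIFY 3): 3*3=9, 3*3=9, 9*3=27, 2*3=6, 3*3=9 -> [9, 9, 27, 6, 9] (max |s|=27)
Overall max amplitude: 27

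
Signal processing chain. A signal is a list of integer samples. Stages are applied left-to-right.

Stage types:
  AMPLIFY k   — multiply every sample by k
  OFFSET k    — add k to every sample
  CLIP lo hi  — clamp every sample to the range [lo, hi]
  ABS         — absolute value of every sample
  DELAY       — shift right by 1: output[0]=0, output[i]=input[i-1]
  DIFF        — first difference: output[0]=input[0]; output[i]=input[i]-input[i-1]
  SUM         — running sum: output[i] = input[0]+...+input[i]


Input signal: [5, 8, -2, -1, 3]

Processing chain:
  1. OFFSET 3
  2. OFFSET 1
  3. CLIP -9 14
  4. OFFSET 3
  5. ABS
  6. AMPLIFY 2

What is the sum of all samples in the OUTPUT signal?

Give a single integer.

Input: [5, 8, -2, -1, 3]
Stage 1 (OFFSET 3): 5+3=8, 8+3=11, -2+3=1, -1+3=2, 3+3=6 -> [8, 11, 1, 2, 6]
Stage 2 (OFFSET 1): 8+1=9, 11+1=12, 1+1=2, 2+1=3, 6+1=7 -> [9, 12, 2, 3, 7]
Stage 3 (CLIP -9 14): clip(9,-9,14)=9, clip(12,-9,14)=12, clip(2,-9,14)=2, clip(3,-9,14)=3, clip(7,-9,14)=7 -> [9, 12, 2, 3, 7]
Stage 4 (OFFSET 3): 9+3=12, 12+3=15, 2+3=5, 3+3=6, 7+3=10 -> [12, 15, 5, 6, 10]
Stage 5 (ABS): |12|=12, |15|=15, |5|=5, |6|=6, |10|=10 -> [12, 15, 5, 6, 10]
Stage 6 (AMPLIFY 2): 12*2=24, 15*2=30, 5*2=10, 6*2=12, 10*2=20 -> [24, 30, 10, 12, 20]
Output sum: 96

Answer: 96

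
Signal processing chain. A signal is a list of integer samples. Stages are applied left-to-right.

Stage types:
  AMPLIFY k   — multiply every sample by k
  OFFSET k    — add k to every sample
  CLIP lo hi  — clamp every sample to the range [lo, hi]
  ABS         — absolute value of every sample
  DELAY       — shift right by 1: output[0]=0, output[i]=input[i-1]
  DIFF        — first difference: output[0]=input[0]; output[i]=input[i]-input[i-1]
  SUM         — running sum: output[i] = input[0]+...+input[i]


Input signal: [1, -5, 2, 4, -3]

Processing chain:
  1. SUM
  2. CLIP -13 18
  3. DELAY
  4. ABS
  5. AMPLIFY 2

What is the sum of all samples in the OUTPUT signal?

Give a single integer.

Input: [1, -5, 2, 4, -3]
Stage 1 (SUM): sum[0..0]=1, sum[0..1]=-4, sum[0..2]=-2, sum[0..3]=2, sum[0..4]=-1 -> [1, -4, -2, 2, -1]
Stage 2 (CLIP -13 18): clip(1,-13,18)=1, clip(-4,-13,18)=-4, clip(-2,-13,18)=-2, clip(2,-13,18)=2, clip(-1,-13,18)=-1 -> [1, -4, -2, 2, -1]
Stage 3 (DELAY): [0, 1, -4, -2, 2] = [0, 1, -4, -2, 2] -> [0, 1, -4, -2, 2]
Stage 4 (ABS): |0|=0, |1|=1, |-4|=4, |-2|=2, |2|=2 -> [0, 1, 4, 2, 2]
Stage 5 (AMPLIFY 2): 0*2=0, 1*2=2, 4*2=8, 2*2=4, 2*2=4 -> [0, 2, 8, 4, 4]
Output sum: 18

Answer: 18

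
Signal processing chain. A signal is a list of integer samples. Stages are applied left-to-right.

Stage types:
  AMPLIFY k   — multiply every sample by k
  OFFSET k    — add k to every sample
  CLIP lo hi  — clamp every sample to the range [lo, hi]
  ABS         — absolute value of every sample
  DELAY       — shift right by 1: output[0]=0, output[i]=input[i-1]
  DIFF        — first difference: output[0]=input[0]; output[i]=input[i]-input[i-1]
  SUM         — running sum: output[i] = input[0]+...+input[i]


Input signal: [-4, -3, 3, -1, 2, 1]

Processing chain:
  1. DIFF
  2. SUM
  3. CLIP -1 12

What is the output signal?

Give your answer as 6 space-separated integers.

Answer: -1 -1 3 -1 2 1

Derivation:
Input: [-4, -3, 3, -1, 2, 1]
Stage 1 (DIFF): s[0]=-4, -3--4=1, 3--3=6, -1-3=-4, 2--1=3, 1-2=-1 -> [-4, 1, 6, -4, 3, -1]
Stage 2 (SUM): sum[0..0]=-4, sum[0..1]=-3, sum[0..2]=3, sum[0..3]=-1, sum[0..4]=2, sum[0..5]=1 -> [-4, -3, 3, -1, 2, 1]
Stage 3 (CLIP -1 12): clip(-4,-1,12)=-1, clip(-3,-1,12)=-1, clip(3,-1,12)=3, clip(-1,-1,12)=-1, clip(2,-1,12)=2, clip(1,-1,12)=1 -> [-1, -1, 3, -1, 2, 1]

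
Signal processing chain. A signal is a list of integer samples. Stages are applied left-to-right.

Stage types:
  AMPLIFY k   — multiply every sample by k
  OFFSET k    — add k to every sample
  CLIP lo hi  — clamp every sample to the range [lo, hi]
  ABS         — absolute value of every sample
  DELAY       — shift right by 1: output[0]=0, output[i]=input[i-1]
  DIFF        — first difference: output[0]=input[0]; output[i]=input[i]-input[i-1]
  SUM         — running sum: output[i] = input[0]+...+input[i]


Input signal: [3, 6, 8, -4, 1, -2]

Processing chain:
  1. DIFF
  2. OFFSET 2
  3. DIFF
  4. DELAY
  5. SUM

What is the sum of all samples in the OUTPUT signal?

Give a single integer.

Answer: 11

Derivation:
Input: [3, 6, 8, -4, 1, -2]
Stage 1 (DIFF): s[0]=3, 6-3=3, 8-6=2, -4-8=-12, 1--4=5, -2-1=-3 -> [3, 3, 2, -12, 5, -3]
Stage 2 (OFFSET 2): 3+2=5, 3+2=5, 2+2=4, -12+2=-10, 5+2=7, -3+2=-1 -> [5, 5, 4, -10, 7, -1]
Stage 3 (DIFF): s[0]=5, 5-5=0, 4-5=-1, -10-4=-14, 7--10=17, -1-7=-8 -> [5, 0, -1, -14, 17, -8]
Stage 4 (DELAY): [0, 5, 0, -1, -14, 17] = [0, 5, 0, -1, -14, 17] -> [0, 5, 0, -1, -14, 17]
Stage 5 (SUM): sum[0..0]=0, sum[0..1]=5, sum[0..2]=5, sum[0..3]=4, sum[0..4]=-10, sum[0..5]=7 -> [0, 5, 5, 4, -10, 7]
Output sum: 11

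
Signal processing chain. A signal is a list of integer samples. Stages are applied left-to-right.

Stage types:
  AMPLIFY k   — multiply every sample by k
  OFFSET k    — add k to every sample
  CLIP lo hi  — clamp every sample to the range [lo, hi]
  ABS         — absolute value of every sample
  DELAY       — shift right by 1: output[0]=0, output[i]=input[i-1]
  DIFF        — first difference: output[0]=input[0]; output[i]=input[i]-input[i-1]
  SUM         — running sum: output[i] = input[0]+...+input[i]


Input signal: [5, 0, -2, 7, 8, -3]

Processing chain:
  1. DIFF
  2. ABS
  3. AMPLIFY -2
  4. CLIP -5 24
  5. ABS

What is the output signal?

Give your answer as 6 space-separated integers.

Input: [5, 0, -2, 7, 8, -3]
Stage 1 (DIFF): s[0]=5, 0-5=-5, -2-0=-2, 7--2=9, 8-7=1, -3-8=-11 -> [5, -5, -2, 9, 1, -11]
Stage 2 (ABS): |5|=5, |-5|=5, |-2|=2, |9|=9, |1|=1, |-11|=11 -> [5, 5, 2, 9, 1, 11]
Stage 3 (AMPLIFY -2): 5*-2=-10, 5*-2=-10, 2*-2=-4, 9*-2=-18, 1*-2=-2, 11*-2=-22 -> [-10, -10, -4, -18, -2, -22]
Stage 4 (CLIP -5 24): clip(-10,-5,24)=-5, clip(-10,-5,24)=-5, clip(-4,-5,24)=-4, clip(-18,-5,24)=-5, clip(-2,-5,24)=-2, clip(-22,-5,24)=-5 -> [-5, -5, -4, -5, -2, -5]
Stage 5 (ABS): |-5|=5, |-5|=5, |-4|=4, |-5|=5, |-2|=2, |-5|=5 -> [5, 5, 4, 5, 2, 5]

Answer: 5 5 4 5 2 5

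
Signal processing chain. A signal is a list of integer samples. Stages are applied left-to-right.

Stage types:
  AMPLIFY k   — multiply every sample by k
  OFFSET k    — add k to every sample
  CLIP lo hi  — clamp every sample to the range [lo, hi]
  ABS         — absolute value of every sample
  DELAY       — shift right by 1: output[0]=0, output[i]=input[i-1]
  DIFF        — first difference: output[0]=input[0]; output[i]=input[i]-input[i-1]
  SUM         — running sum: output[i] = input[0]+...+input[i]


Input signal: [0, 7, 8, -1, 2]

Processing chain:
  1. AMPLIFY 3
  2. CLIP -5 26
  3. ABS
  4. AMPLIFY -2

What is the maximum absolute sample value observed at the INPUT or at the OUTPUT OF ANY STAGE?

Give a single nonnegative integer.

Input: [0, 7, 8, -1, 2] (max |s|=8)
Stage 1 (AMPLIFY 3): 0*3=0, 7*3=21, 8*3=24, -1*3=-3, 2*3=6 -> [0, 21, 24, -3, 6] (max |s|=24)
Stage 2 (CLIP -5 26): clip(0,-5,26)=0, clip(21,-5,26)=21, clip(24,-5,26)=24, clip(-3,-5,26)=-3, clip(6,-5,26)=6 -> [0, 21, 24, -3, 6] (max |s|=24)
Stage 3 (ABS): |0|=0, |21|=21, |24|=24, |-3|=3, |6|=6 -> [0, 21, 24, 3, 6] (max |s|=24)
Stage 4 (AMPLIFY -2): 0*-2=0, 21*-2=-42, 24*-2=-48, 3*-2=-6, 6*-2=-12 -> [0, -42, -48, -6, -12] (max |s|=48)
Overall max amplitude: 48

Answer: 48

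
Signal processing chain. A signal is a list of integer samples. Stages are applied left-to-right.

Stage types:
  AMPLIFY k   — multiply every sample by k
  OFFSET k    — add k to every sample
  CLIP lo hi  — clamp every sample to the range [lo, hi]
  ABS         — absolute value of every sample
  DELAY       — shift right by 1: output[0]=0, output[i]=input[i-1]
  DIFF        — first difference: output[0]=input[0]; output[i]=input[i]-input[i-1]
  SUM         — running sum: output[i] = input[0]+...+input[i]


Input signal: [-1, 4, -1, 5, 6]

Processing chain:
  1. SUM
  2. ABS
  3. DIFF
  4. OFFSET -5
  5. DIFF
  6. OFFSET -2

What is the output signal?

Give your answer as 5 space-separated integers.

Answer: -6 -1 -5 4 -1

Derivation:
Input: [-1, 4, -1, 5, 6]
Stage 1 (SUM): sum[0..0]=-1, sum[0..1]=3, sum[0..2]=2, sum[0..3]=7, sum[0..4]=13 -> [-1, 3, 2, 7, 13]
Stage 2 (ABS): |-1|=1, |3|=3, |2|=2, |7|=7, |13|=13 -> [1, 3, 2, 7, 13]
Stage 3 (DIFF): s[0]=1, 3-1=2, 2-3=-1, 7-2=5, 13-7=6 -> [1, 2, -1, 5, 6]
Stage 4 (OFFSET -5): 1+-5=-4, 2+-5=-3, -1+-5=-6, 5+-5=0, 6+-5=1 -> [-4, -3, -6, 0, 1]
Stage 5 (DIFF): s[0]=-4, -3--4=1, -6--3=-3, 0--6=6, 1-0=1 -> [-4, 1, -3, 6, 1]
Stage 6 (OFFSET -2): -4+-2=-6, 1+-2=-1, -3+-2=-5, 6+-2=4, 1+-2=-1 -> [-6, -1, -5, 4, -1]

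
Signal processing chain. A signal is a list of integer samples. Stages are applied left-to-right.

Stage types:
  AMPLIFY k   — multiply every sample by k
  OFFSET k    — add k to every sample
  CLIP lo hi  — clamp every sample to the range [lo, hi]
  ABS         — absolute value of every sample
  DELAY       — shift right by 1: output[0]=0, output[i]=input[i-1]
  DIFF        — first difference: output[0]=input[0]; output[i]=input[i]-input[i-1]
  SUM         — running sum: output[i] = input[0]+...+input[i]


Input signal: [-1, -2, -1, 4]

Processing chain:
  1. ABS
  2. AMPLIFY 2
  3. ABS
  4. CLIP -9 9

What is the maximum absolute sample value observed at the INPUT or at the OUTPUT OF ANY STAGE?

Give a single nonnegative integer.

Input: [-1, -2, -1, 4] (max |s|=4)
Stage 1 (ABS): |-1|=1, |-2|=2, |-1|=1, |4|=4 -> [1, 2, 1, 4] (max |s|=4)
Stage 2 (AMPLIFY 2): 1*2=2, 2*2=4, 1*2=2, 4*2=8 -> [2, 4, 2, 8] (max |s|=8)
Stage 3 (ABS): |2|=2, |4|=4, |2|=2, |8|=8 -> [2, 4, 2, 8] (max |s|=8)
Stage 4 (CLIP -9 9): clip(2,-9,9)=2, clip(4,-9,9)=4, clip(2,-9,9)=2, clip(8,-9,9)=8 -> [2, 4, 2, 8] (max |s|=8)
Overall max amplitude: 8

Answer: 8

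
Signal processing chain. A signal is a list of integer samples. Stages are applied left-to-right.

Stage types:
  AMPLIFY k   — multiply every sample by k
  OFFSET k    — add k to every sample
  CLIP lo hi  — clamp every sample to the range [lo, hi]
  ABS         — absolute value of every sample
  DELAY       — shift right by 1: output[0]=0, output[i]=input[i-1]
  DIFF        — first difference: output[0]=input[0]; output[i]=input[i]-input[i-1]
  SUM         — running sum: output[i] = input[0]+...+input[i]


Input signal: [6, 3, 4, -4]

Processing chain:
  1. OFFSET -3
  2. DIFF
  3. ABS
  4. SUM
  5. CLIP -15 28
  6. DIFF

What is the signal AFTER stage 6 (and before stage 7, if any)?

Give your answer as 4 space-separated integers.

Answer: 3 3 1 8

Derivation:
Input: [6, 3, 4, -4]
Stage 1 (OFFSET -3): 6+-3=3, 3+-3=0, 4+-3=1, -4+-3=-7 -> [3, 0, 1, -7]
Stage 2 (DIFF): s[0]=3, 0-3=-3, 1-0=1, -7-1=-8 -> [3, -3, 1, -8]
Stage 3 (ABS): |3|=3, |-3|=3, |1|=1, |-8|=8 -> [3, 3, 1, 8]
Stage 4 (SUM): sum[0..0]=3, sum[0..1]=6, sum[0..2]=7, sum[0..3]=15 -> [3, 6, 7, 15]
Stage 5 (CLIP -15 28): clip(3,-15,28)=3, clip(6,-15,28)=6, clip(7,-15,28)=7, clip(15,-15,28)=15 -> [3, 6, 7, 15]
Stage 6 (DIFF): s[0]=3, 6-3=3, 7-6=1, 15-7=8 -> [3, 3, 1, 8]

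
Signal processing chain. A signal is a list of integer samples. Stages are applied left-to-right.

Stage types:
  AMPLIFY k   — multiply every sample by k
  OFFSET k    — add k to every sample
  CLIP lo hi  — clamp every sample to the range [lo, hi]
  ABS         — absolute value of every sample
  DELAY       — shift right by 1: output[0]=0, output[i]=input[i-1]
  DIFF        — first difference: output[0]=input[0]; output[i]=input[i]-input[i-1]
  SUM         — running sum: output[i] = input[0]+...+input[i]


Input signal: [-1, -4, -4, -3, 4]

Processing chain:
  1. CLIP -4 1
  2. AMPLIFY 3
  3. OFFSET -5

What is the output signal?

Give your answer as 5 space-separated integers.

Input: [-1, -4, -4, -3, 4]
Stage 1 (CLIP -4 1): clip(-1,-4,1)=-1, clip(-4,-4,1)=-4, clip(-4,-4,1)=-4, clip(-3,-4,1)=-3, clip(4,-4,1)=1 -> [-1, -4, -4, -3, 1]
Stage 2 (AMPLIFY 3): -1*3=-3, -4*3=-12, -4*3=-12, -3*3=-9, 1*3=3 -> [-3, -12, -12, -9, 3]
Stage 3 (OFFSET -5): -3+-5=-8, -12+-5=-17, -12+-5=-17, -9+-5=-14, 3+-5=-2 -> [-8, -17, -17, -14, -2]

Answer: -8 -17 -17 -14 -2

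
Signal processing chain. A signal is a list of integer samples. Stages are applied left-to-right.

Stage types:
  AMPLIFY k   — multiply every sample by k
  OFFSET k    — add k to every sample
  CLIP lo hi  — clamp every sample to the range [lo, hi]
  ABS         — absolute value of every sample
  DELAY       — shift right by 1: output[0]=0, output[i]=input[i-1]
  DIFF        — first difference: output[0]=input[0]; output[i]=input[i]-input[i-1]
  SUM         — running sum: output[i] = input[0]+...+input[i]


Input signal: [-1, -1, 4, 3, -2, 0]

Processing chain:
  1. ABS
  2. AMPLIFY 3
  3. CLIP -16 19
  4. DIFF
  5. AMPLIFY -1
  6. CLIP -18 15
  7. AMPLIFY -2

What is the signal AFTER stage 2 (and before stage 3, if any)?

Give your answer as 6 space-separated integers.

Answer: 3 3 12 9 6 0

Derivation:
Input: [-1, -1, 4, 3, -2, 0]
Stage 1 (ABS): |-1|=1, |-1|=1, |4|=4, |3|=3, |-2|=2, |0|=0 -> [1, 1, 4, 3, 2, 0]
Stage 2 (AMPLIFY 3): 1*3=3, 1*3=3, 4*3=12, 3*3=9, 2*3=6, 0*3=0 -> [3, 3, 12, 9, 6, 0]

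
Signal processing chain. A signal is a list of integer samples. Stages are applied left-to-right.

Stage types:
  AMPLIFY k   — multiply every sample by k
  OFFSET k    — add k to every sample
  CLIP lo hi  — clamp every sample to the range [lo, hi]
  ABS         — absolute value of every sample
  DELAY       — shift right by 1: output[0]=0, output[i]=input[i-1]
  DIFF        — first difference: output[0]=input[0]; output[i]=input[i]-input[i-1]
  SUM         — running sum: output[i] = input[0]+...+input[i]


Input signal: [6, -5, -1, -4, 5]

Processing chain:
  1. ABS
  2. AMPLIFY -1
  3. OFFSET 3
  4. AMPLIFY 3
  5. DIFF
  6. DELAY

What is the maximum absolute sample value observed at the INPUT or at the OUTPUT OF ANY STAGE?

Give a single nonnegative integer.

Answer: 12

Derivation:
Input: [6, -5, -1, -4, 5] (max |s|=6)
Stage 1 (ABS): |6|=6, |-5|=5, |-1|=1, |-4|=4, |5|=5 -> [6, 5, 1, 4, 5] (max |s|=6)
Stage 2 (AMPLIFY -1): 6*-1=-6, 5*-1=-5, 1*-1=-1, 4*-1=-4, 5*-1=-5 -> [-6, -5, -1, -4, -5] (max |s|=6)
Stage 3 (OFFSET 3): -6+3=-3, -5+3=-2, -1+3=2, -4+3=-1, -5+3=-2 -> [-3, -2, 2, -1, -2] (max |s|=3)
Stage 4 (AMPLIFY 3): -3*3=-9, -2*3=-6, 2*3=6, -1*3=-3, -2*3=-6 -> [-9, -6, 6, -3, -6] (max |s|=9)
Stage 5 (DIFF): s[0]=-9, -6--9=3, 6--6=12, -3-6=-9, -6--3=-3 -> [-9, 3, 12, -9, -3] (max |s|=12)
Stage 6 (DELAY): [0, -9, 3, 12, -9] = [0, -9, 3, 12, -9] -> [0, -9, 3, 12, -9] (max |s|=12)
Overall max amplitude: 12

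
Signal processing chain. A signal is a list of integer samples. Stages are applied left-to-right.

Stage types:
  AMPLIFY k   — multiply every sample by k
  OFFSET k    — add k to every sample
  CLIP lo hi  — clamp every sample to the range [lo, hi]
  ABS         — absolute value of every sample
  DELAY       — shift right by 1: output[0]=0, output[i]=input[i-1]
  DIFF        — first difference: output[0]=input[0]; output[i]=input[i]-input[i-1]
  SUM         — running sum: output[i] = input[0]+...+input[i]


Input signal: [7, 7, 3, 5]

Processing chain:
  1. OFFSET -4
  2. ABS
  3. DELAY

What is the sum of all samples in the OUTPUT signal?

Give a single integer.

Input: [7, 7, 3, 5]
Stage 1 (OFFSET -4): 7+-4=3, 7+-4=3, 3+-4=-1, 5+-4=1 -> [3, 3, -1, 1]
Stage 2 (ABS): |3|=3, |3|=3, |-1|=1, |1|=1 -> [3, 3, 1, 1]
Stage 3 (DELAY): [0, 3, 3, 1] = [0, 3, 3, 1] -> [0, 3, 3, 1]
Output sum: 7

Answer: 7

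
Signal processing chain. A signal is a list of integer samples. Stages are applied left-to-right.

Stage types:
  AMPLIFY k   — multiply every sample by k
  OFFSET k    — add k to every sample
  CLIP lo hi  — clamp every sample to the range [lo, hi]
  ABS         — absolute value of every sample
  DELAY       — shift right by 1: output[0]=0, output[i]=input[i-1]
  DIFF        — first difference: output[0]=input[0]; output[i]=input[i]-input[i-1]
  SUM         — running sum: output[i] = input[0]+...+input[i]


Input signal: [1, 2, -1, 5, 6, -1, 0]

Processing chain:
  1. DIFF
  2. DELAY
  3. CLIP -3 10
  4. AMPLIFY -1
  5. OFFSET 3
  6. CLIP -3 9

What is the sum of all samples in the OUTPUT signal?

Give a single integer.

Answer: 18

Derivation:
Input: [1, 2, -1, 5, 6, -1, 0]
Stage 1 (DIFF): s[0]=1, 2-1=1, -1-2=-3, 5--1=6, 6-5=1, -1-6=-7, 0--1=1 -> [1, 1, -3, 6, 1, -7, 1]
Stage 2 (DELAY): [0, 1, 1, -3, 6, 1, -7] = [0, 1, 1, -3, 6, 1, -7] -> [0, 1, 1, -3, 6, 1, -7]
Stage 3 (CLIP -3 10): clip(0,-3,10)=0, clip(1,-3,10)=1, clip(1,-3,10)=1, clip(-3,-3,10)=-3, clip(6,-3,10)=6, clip(1,-3,10)=1, clip(-7,-3,10)=-3 -> [0, 1, 1, -3, 6, 1, -3]
Stage 4 (AMPLIFY -1): 0*-1=0, 1*-1=-1, 1*-1=-1, -3*-1=3, 6*-1=-6, 1*-1=-1, -3*-1=3 -> [0, -1, -1, 3, -6, -1, 3]
Stage 5 (OFFSET 3): 0+3=3, -1+3=2, -1+3=2, 3+3=6, -6+3=-3, -1+3=2, 3+3=6 -> [3, 2, 2, 6, -3, 2, 6]
Stage 6 (CLIP -3 9): clip(3,-3,9)=3, clip(2,-3,9)=2, clip(2,-3,9)=2, clip(6,-3,9)=6, clip(-3,-3,9)=-3, clip(2,-3,9)=2, clip(6,-3,9)=6 -> [3, 2, 2, 6, -3, 2, 6]
Output sum: 18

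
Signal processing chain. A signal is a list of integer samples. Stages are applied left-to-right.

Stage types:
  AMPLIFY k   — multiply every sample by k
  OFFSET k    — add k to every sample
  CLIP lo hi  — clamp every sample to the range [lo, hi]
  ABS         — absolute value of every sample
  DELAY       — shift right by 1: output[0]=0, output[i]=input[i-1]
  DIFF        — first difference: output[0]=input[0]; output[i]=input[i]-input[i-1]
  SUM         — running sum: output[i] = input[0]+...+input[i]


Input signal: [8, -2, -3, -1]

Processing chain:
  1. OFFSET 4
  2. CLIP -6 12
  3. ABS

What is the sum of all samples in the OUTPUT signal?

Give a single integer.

Input: [8, -2, -3, -1]
Stage 1 (OFFSET 4): 8+4=12, -2+4=2, -3+4=1, -1+4=3 -> [12, 2, 1, 3]
Stage 2 (CLIP -6 12): clip(12,-6,12)=12, clip(2,-6,12)=2, clip(1,-6,12)=1, clip(3,-6,12)=3 -> [12, 2, 1, 3]
Stage 3 (ABS): |12|=12, |2|=2, |1|=1, |3|=3 -> [12, 2, 1, 3]
Output sum: 18

Answer: 18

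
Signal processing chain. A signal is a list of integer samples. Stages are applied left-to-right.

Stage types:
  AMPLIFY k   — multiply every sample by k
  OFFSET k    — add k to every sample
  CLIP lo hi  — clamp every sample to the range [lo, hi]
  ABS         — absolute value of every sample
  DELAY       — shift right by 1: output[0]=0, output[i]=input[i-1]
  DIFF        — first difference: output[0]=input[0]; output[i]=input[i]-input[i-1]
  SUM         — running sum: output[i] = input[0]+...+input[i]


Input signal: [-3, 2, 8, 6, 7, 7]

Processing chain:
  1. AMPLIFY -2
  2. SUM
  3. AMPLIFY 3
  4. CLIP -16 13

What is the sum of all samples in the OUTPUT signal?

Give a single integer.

Answer: -45

Derivation:
Input: [-3, 2, 8, 6, 7, 7]
Stage 1 (AMPLIFY -2): -3*-2=6, 2*-2=-4, 8*-2=-16, 6*-2=-12, 7*-2=-14, 7*-2=-14 -> [6, -4, -16, -12, -14, -14]
Stage 2 (SUM): sum[0..0]=6, sum[0..1]=2, sum[0..2]=-14, sum[0..3]=-26, sum[0..4]=-40, sum[0..5]=-54 -> [6, 2, -14, -26, -40, -54]
Stage 3 (AMPLIFY 3): 6*3=18, 2*3=6, -14*3=-42, -26*3=-78, -40*3=-120, -54*3=-162 -> [18, 6, -42, -78, -120, -162]
Stage 4 (CLIP -16 13): clip(18,-16,13)=13, clip(6,-16,13)=6, clip(-42,-16,13)=-16, clip(-78,-16,13)=-16, clip(-120,-16,13)=-16, clip(-162,-16,13)=-16 -> [13, 6, -16, -16, -16, -16]
Output sum: -45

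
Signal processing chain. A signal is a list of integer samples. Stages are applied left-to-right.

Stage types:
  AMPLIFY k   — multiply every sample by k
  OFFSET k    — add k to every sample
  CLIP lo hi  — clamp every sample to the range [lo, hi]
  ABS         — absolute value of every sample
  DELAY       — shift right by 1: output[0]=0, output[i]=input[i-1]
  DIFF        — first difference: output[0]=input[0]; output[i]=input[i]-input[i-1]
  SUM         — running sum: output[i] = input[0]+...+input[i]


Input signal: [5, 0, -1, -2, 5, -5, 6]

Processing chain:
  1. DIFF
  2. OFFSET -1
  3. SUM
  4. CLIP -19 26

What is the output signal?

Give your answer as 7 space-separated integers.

Answer: 4 -2 -4 -6 0 -11 -1

Derivation:
Input: [5, 0, -1, -2, 5, -5, 6]
Stage 1 (DIFF): s[0]=5, 0-5=-5, -1-0=-1, -2--1=-1, 5--2=7, -5-5=-10, 6--5=11 -> [5, -5, -1, -1, 7, -10, 11]
Stage 2 (OFFSET -1): 5+-1=4, -5+-1=-6, -1+-1=-2, -1+-1=-2, 7+-1=6, -10+-1=-11, 11+-1=10 -> [4, -6, -2, -2, 6, -11, 10]
Stage 3 (SUM): sum[0..0]=4, sum[0..1]=-2, sum[0..2]=-4, sum[0..3]=-6, sum[0..4]=0, sum[0..5]=-11, sum[0..6]=-1 -> [4, -2, -4, -6, 0, -11, -1]
Stage 4 (CLIP -19 26): clip(4,-19,26)=4, clip(-2,-19,26)=-2, clip(-4,-19,26)=-4, clip(-6,-19,26)=-6, clip(0,-19,26)=0, clip(-11,-19,26)=-11, clip(-1,-19,26)=-1 -> [4, -2, -4, -6, 0, -11, -1]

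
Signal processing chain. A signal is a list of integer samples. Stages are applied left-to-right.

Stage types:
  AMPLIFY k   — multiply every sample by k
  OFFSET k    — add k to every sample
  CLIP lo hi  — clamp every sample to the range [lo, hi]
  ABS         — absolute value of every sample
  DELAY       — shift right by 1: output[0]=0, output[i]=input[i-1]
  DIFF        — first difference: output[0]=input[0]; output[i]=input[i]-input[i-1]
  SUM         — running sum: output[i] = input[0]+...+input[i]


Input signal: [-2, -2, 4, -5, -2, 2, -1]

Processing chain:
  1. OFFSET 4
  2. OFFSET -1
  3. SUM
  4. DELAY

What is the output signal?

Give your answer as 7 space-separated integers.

Input: [-2, -2, 4, -5, -2, 2, -1]
Stage 1 (OFFSET 4): -2+4=2, -2+4=2, 4+4=8, -5+4=-1, -2+4=2, 2+4=6, -1+4=3 -> [2, 2, 8, -1, 2, 6, 3]
Stage 2 (OFFSET -1): 2+-1=1, 2+-1=1, 8+-1=7, -1+-1=-2, 2+-1=1, 6+-1=5, 3+-1=2 -> [1, 1, 7, -2, 1, 5, 2]
Stage 3 (SUM): sum[0..0]=1, sum[0..1]=2, sum[0..2]=9, sum[0..3]=7, sum[0..4]=8, sum[0..5]=13, sum[0..6]=15 -> [1, 2, 9, 7, 8, 13, 15]
Stage 4 (DELAY): [0, 1, 2, 9, 7, 8, 13] = [0, 1, 2, 9, 7, 8, 13] -> [0, 1, 2, 9, 7, 8, 13]

Answer: 0 1 2 9 7 8 13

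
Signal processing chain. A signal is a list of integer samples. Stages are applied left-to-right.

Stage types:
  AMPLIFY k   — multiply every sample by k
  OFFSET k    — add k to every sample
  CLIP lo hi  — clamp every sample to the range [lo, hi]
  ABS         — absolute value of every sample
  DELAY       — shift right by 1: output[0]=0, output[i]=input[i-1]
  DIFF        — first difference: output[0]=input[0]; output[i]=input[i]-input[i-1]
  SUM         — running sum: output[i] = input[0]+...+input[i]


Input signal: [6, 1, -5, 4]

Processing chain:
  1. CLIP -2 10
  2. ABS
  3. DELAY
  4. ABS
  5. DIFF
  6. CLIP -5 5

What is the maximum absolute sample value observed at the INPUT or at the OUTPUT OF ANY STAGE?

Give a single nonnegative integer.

Answer: 6

Derivation:
Input: [6, 1, -5, 4] (max |s|=6)
Stage 1 (CLIP -2 10): clip(6,-2,10)=6, clip(1,-2,10)=1, clip(-5,-2,10)=-2, clip(4,-2,10)=4 -> [6, 1, -2, 4] (max |s|=6)
Stage 2 (ABS): |6|=6, |1|=1, |-2|=2, |4|=4 -> [6, 1, 2, 4] (max |s|=6)
Stage 3 (DELAY): [0, 6, 1, 2] = [0, 6, 1, 2] -> [0, 6, 1, 2] (max |s|=6)
Stage 4 (ABS): |0|=0, |6|=6, |1|=1, |2|=2 -> [0, 6, 1, 2] (max |s|=6)
Stage 5 (DIFF): s[0]=0, 6-0=6, 1-6=-5, 2-1=1 -> [0, 6, -5, 1] (max |s|=6)
Stage 6 (CLIP -5 5): clip(0,-5,5)=0, clip(6,-5,5)=5, clip(-5,-5,5)=-5, clip(1,-5,5)=1 -> [0, 5, -5, 1] (max |s|=5)
Overall max amplitude: 6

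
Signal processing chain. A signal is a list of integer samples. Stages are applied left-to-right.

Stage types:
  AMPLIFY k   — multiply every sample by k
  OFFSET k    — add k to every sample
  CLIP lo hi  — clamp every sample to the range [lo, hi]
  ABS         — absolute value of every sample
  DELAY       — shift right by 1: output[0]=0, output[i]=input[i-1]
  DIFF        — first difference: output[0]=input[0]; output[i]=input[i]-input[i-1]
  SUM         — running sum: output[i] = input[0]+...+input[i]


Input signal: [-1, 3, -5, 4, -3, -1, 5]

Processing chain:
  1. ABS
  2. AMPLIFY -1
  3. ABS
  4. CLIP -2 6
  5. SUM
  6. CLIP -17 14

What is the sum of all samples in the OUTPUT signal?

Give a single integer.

Input: [-1, 3, -5, 4, -3, -1, 5]
Stage 1 (ABS): |-1|=1, |3|=3, |-5|=5, |4|=4, |-3|=3, |-1|=1, |5|=5 -> [1, 3, 5, 4, 3, 1, 5]
Stage 2 (AMPLIFY -1): 1*-1=-1, 3*-1=-3, 5*-1=-5, 4*-1=-4, 3*-1=-3, 1*-1=-1, 5*-1=-5 -> [-1, -3, -5, -4, -3, -1, -5]
Stage 3 (ABS): |-1|=1, |-3|=3, |-5|=5, |-4|=4, |-3|=3, |-1|=1, |-5|=5 -> [1, 3, 5, 4, 3, 1, 5]
Stage 4 (CLIP -2 6): clip(1,-2,6)=1, clip(3,-2,6)=3, clip(5,-2,6)=5, clip(4,-2,6)=4, clip(3,-2,6)=3, clip(1,-2,6)=1, clip(5,-2,6)=5 -> [1, 3, 5, 4, 3, 1, 5]
Stage 5 (SUM): sum[0..0]=1, sum[0..1]=4, sum[0..2]=9, sum[0..3]=13, sum[0..4]=16, sum[0..5]=17, sum[0..6]=22 -> [1, 4, 9, 13, 16, 17, 22]
Stage 6 (CLIP -17 14): clip(1,-17,14)=1, clip(4,-17,14)=4, clip(9,-17,14)=9, clip(13,-17,14)=13, clip(16,-17,14)=14, clip(17,-17,14)=14, clip(22,-17,14)=14 -> [1, 4, 9, 13, 14, 14, 14]
Output sum: 69

Answer: 69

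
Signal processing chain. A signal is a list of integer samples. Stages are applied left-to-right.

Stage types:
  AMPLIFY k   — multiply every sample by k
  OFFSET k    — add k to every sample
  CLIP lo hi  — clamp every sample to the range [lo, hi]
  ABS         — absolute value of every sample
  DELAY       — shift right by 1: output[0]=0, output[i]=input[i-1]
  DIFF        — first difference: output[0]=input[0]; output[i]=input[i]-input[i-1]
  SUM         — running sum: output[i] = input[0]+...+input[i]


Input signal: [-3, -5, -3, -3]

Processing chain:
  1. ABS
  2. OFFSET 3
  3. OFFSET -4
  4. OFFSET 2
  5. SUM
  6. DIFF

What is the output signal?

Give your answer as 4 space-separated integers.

Answer: 4 6 4 4

Derivation:
Input: [-3, -5, -3, -3]
Stage 1 (ABS): |-3|=3, |-5|=5, |-3|=3, |-3|=3 -> [3, 5, 3, 3]
Stage 2 (OFFSET 3): 3+3=6, 5+3=8, 3+3=6, 3+3=6 -> [6, 8, 6, 6]
Stage 3 (OFFSET -4): 6+-4=2, 8+-4=4, 6+-4=2, 6+-4=2 -> [2, 4, 2, 2]
Stage 4 (OFFSET 2): 2+2=4, 4+2=6, 2+2=4, 2+2=4 -> [4, 6, 4, 4]
Stage 5 (SUM): sum[0..0]=4, sum[0..1]=10, sum[0..2]=14, sum[0..3]=18 -> [4, 10, 14, 18]
Stage 6 (DIFF): s[0]=4, 10-4=6, 14-10=4, 18-14=4 -> [4, 6, 4, 4]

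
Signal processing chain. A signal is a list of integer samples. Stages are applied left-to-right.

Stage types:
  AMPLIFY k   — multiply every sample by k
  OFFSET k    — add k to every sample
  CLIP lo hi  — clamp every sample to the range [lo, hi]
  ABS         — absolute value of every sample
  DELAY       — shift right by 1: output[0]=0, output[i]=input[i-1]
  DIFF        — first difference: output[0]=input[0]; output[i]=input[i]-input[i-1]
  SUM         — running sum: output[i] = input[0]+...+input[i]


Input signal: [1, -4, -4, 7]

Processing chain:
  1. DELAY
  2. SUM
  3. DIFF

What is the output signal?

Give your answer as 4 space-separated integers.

Input: [1, -4, -4, 7]
Stage 1 (DELAY): [0, 1, -4, -4] = [0, 1, -4, -4] -> [0, 1, -4, -4]
Stage 2 (SUM): sum[0..0]=0, sum[0..1]=1, sum[0..2]=-3, sum[0..3]=-7 -> [0, 1, -3, -7]
Stage 3 (DIFF): s[0]=0, 1-0=1, -3-1=-4, -7--3=-4 -> [0, 1, -4, -4]

Answer: 0 1 -4 -4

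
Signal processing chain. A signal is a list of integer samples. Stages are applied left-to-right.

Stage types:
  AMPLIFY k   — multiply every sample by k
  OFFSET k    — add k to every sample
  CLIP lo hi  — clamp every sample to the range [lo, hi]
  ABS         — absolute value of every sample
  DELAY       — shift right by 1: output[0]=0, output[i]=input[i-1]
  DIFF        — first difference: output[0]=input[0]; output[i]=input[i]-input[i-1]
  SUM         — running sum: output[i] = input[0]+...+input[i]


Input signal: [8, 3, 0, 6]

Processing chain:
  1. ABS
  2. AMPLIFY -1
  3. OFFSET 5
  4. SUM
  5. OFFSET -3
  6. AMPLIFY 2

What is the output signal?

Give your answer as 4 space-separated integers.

Input: [8, 3, 0, 6]
Stage 1 (ABS): |8|=8, |3|=3, |0|=0, |6|=6 -> [8, 3, 0, 6]
Stage 2 (AMPLIFY -1): 8*-1=-8, 3*-1=-3, 0*-1=0, 6*-1=-6 -> [-8, -3, 0, -6]
Stage 3 (OFFSET 5): -8+5=-3, -3+5=2, 0+5=5, -6+5=-1 -> [-3, 2, 5, -1]
Stage 4 (SUM): sum[0..0]=-3, sum[0..1]=-1, sum[0..2]=4, sum[0..3]=3 -> [-3, -1, 4, 3]
Stage 5 (OFFSET -3): -3+-3=-6, -1+-3=-4, 4+-3=1, 3+-3=0 -> [-6, -4, 1, 0]
Stage 6 (AMPLIFY 2): -6*2=-12, -4*2=-8, 1*2=2, 0*2=0 -> [-12, -8, 2, 0]

Answer: -12 -8 2 0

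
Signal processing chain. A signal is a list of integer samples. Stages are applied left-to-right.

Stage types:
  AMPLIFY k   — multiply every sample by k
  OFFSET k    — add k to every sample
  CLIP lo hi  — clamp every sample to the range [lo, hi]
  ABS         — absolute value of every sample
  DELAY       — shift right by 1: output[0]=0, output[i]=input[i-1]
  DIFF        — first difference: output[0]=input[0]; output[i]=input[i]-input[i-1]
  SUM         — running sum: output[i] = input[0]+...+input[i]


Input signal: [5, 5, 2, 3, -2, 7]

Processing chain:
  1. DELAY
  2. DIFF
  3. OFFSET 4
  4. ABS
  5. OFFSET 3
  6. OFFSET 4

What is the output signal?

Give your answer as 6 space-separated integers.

Answer: 11 16 11 8 12 8

Derivation:
Input: [5, 5, 2, 3, -2, 7]
Stage 1 (DELAY): [0, 5, 5, 2, 3, -2] = [0, 5, 5, 2, 3, -2] -> [0, 5, 5, 2, 3, -2]
Stage 2 (DIFF): s[0]=0, 5-0=5, 5-5=0, 2-5=-3, 3-2=1, -2-3=-5 -> [0, 5, 0, -3, 1, -5]
Stage 3 (OFFSET 4): 0+4=4, 5+4=9, 0+4=4, -3+4=1, 1+4=5, -5+4=-1 -> [4, 9, 4, 1, 5, -1]
Stage 4 (ABS): |4|=4, |9|=9, |4|=4, |1|=1, |5|=5, |-1|=1 -> [4, 9, 4, 1, 5, 1]
Stage 5 (OFFSET 3): 4+3=7, 9+3=12, 4+3=7, 1+3=4, 5+3=8, 1+3=4 -> [7, 12, 7, 4, 8, 4]
Stage 6 (OFFSET 4): 7+4=11, 12+4=16, 7+4=11, 4+4=8, 8+4=12, 4+4=8 -> [11, 16, 11, 8, 12, 8]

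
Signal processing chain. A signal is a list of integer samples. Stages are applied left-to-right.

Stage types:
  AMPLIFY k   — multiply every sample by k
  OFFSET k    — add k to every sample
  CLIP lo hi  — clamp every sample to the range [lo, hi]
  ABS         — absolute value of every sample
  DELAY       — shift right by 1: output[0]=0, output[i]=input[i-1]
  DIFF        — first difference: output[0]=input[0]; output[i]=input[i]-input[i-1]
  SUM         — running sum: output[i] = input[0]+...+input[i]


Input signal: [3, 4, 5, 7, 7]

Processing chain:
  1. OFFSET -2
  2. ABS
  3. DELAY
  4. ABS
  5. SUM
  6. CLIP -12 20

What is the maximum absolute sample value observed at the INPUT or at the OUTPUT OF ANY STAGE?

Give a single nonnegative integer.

Input: [3, 4, 5, 7, 7] (max |s|=7)
Stage 1 (OFFSET -2): 3+-2=1, 4+-2=2, 5+-2=3, 7+-2=5, 7+-2=5 -> [1, 2, 3, 5, 5] (max |s|=5)
Stage 2 (ABS): |1|=1, |2|=2, |3|=3, |5|=5, |5|=5 -> [1, 2, 3, 5, 5] (max |s|=5)
Stage 3 (DELAY): [0, 1, 2, 3, 5] = [0, 1, 2, 3, 5] -> [0, 1, 2, 3, 5] (max |s|=5)
Stage 4 (ABS): |0|=0, |1|=1, |2|=2, |3|=3, |5|=5 -> [0, 1, 2, 3, 5] (max |s|=5)
Stage 5 (SUM): sum[0..0]=0, sum[0..1]=1, sum[0..2]=3, sum[0..3]=6, sum[0..4]=11 -> [0, 1, 3, 6, 11] (max |s|=11)
Stage 6 (CLIP -12 20): clip(0,-12,20)=0, clip(1,-12,20)=1, clip(3,-12,20)=3, clip(6,-12,20)=6, clip(11,-12,20)=11 -> [0, 1, 3, 6, 11] (max |s|=11)
Overall max amplitude: 11

Answer: 11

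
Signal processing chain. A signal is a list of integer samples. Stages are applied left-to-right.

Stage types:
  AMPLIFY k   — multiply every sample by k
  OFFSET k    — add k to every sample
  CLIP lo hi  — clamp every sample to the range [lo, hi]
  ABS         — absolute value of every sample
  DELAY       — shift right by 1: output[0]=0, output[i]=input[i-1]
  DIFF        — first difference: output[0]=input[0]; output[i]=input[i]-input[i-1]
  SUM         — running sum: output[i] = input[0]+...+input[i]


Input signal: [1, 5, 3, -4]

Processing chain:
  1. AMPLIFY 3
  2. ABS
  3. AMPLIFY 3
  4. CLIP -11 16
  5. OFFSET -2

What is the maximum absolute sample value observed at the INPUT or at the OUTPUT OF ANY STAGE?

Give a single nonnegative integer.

Input: [1, 5, 3, -4] (max |s|=5)
Stage 1 (AMPLIFY 3): 1*3=3, 5*3=15, 3*3=9, -4*3=-12 -> [3, 15, 9, -12] (max |s|=15)
Stage 2 (ABS): |3|=3, |15|=15, |9|=9, |-12|=12 -> [3, 15, 9, 12] (max |s|=15)
Stage 3 (AMPLIFY 3): 3*3=9, 15*3=45, 9*3=27, 12*3=36 -> [9, 45, 27, 36] (max |s|=45)
Stage 4 (CLIP -11 16): clip(9,-11,16)=9, clip(45,-11,16)=16, clip(27,-11,16)=16, clip(36,-11,16)=16 -> [9, 16, 16, 16] (max |s|=16)
Stage 5 (OFFSET -2): 9+-2=7, 16+-2=14, 16+-2=14, 16+-2=14 -> [7, 14, 14, 14] (max |s|=14)
Overall max amplitude: 45

Answer: 45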